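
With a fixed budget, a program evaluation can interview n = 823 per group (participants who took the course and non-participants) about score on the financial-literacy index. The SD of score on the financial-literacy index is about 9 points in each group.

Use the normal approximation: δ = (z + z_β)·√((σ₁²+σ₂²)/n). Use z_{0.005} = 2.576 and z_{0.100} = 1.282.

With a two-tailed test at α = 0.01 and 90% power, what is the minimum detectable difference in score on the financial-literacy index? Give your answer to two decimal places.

δ = (z_{α/2} + z_β) · √((σ₁²+σ₂²)/n)
  = (2.576 + 1.282) · √(162/823)
  = 3.858 · √0.19684
  = 3.858 · 0.4437
  = 1.7117

Minimum detectable difference ≈ 1.71 points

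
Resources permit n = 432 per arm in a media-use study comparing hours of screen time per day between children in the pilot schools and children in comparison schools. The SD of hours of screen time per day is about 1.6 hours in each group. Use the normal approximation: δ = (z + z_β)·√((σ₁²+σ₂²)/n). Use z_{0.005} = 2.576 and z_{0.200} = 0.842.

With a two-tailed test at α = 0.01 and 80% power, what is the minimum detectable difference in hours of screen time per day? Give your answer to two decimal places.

Minimum detectable difference ≈ 0.37 hours

δ = (z_{α/2} + z_β) · √((σ₁²+σ₂²)/n)
  = (2.576 + 0.842) · √(5.12/432)
  = 3.418 · √0.01185
  = 3.418 · 0.1089
  = 0.3721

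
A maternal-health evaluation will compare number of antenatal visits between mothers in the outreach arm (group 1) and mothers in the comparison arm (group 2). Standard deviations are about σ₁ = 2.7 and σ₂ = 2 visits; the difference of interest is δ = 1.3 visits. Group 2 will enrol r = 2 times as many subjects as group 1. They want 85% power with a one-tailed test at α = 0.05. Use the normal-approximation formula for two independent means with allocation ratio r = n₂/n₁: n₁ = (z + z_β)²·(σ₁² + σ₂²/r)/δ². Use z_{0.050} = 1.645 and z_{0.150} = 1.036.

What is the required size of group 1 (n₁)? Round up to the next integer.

n₁ = (z_α + z_β)² · (σ₁² + σ₂²/r) / δ²
   = (1.645 + 1.036)² · (2.7² + 2²/2) / 1.3²
   = 7.1878 · (7.29 + 2) / 1.69
   = 7.1878 · 9.29 / 1.69
   = 39.51
Round up → n₁ = 40; n₂ = r·n₁ = 2 × 40 = 80.

n₁ = 40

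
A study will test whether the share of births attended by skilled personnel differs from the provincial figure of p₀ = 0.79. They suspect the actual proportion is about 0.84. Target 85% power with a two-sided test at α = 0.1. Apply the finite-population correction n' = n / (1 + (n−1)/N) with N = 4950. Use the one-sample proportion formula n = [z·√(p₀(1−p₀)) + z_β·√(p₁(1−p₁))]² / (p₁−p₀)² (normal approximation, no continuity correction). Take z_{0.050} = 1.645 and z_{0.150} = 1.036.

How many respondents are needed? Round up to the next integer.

n = 405

n = [z_{α/2}·√(p₀q₀) + z_β·√(p₁q₁)]² / (p₁ − p₀)²
  = [1.645·√(0.79·0.21) + 1.036·√(0.84·0.16)]² / (0.05)²
  = [1.645·0.4073 + 1.036·0.3666]² / 0.0025
  = [1.0498]² / 0.0025
  = 440.85
Finite-population correction (N = 4950): 440.85 / (1 + (440.85 − 1)/4950) = 404.88.
Round up → n = 405.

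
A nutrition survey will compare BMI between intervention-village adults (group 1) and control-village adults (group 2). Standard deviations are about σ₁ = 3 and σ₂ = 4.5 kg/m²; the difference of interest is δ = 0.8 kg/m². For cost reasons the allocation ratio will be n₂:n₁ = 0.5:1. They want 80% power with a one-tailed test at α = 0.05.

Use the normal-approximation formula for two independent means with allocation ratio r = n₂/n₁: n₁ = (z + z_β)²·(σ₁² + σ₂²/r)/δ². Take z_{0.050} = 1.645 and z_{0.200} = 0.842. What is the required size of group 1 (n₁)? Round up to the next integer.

n₁ = 479

n₁ = (z_α + z_β)² · (σ₁² + σ₂²/r) / δ²
   = (1.645 + 0.842)² · (3² + 4.5²/0.5) / 0.8²
   = 6.1852 · (9 + 40.5) / 0.64
   = 6.1852 · 49.5 / 0.64
   = 478.38
Round up → n₁ = 479; n₂ = r·n₁ = 0.5 × 479 = 240.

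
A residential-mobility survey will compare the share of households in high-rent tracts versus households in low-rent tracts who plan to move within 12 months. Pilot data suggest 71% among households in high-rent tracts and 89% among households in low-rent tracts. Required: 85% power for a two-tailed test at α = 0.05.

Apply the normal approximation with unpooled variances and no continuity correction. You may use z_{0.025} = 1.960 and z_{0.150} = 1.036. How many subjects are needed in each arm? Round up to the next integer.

n = (z_{α/2} + z_β)² · [p₁(1−p₁) + p₂(1−p₂)] / (p₁ − p₂)²
  = (1.960 + 1.036)² · (0.71·0.29 + 0.89·0.11) / (-0.18)²
  = (2.996)² · (0.2059 + 0.0979) / 0.0324
  = 8.9760 · 0.3038 / 0.0324
  = 84.16
Round up → n = 85 per group.

n = 85 per group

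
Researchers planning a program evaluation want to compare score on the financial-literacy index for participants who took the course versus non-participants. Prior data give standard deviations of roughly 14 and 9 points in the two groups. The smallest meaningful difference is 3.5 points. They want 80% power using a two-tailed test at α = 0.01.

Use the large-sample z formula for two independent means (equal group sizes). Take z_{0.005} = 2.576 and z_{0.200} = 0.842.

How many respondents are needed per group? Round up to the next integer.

n = 265 per group

n = (z_{α/2} + z_β)² · (σ₁² + σ₂²) / δ²
  = (2.576 + 0.842)² · (14² + 9² = 277) / 3.5²
  = 11.6827 · 277 / 12.25
  = 264.17
Round up → n = 265 per group.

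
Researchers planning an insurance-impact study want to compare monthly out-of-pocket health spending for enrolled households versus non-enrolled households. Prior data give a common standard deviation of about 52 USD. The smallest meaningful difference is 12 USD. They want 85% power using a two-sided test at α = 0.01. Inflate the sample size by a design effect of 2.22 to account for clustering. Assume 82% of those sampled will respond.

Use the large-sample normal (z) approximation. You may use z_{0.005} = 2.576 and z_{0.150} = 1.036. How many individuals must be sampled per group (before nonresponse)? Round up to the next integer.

n = (z_{α/2} + z_β)² · (σ₁² + σ₂²) / δ²
  = (2.576 + 1.036)² · (2·52² = 5408) / 12²
  = 13.0465 · 5408 / 144
  = 489.97
Design effect: 2.22 × 489.97 = 1087.73.
Adjust for 82% response: 1087.73 / 0.82 = 1326.50.
Round up → n = 1327 per group.

n = 1327 per group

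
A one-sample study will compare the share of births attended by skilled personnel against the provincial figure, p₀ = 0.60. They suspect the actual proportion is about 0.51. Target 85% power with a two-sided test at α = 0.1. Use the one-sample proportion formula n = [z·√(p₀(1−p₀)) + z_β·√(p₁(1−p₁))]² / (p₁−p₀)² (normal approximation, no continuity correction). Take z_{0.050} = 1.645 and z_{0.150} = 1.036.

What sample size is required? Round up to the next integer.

n = [z_{α/2}·√(p₀q₀) + z_β·√(p₁q₁)]² / (p₁ − p₀)²
  = [1.645·√(0.60·0.40) + 1.036·√(0.51·0.49)]² / (-0.09)²
  = [1.645·0.4899 + 1.036·0.4999]² / 0.0081
  = [1.3238]² / 0.0081
  = 216.34
Round up → n = 217.

n = 217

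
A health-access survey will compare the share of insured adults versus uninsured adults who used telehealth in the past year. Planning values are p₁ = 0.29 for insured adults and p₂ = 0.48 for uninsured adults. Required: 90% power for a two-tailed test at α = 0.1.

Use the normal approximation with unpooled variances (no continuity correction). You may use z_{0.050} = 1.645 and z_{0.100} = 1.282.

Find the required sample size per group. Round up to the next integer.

n = (z_{α/2} + z_β)² · [p₁(1−p₁) + p₂(1−p₂)] / (p₁ − p₂)²
  = (1.645 + 1.282)² · (0.29·0.71 + 0.48·0.52) / (-0.19)²
  = (2.927)² · (0.2059 + 0.2496) / 0.0361
  = 8.5673 · 0.4555 / 0.0361
  = 108.10
Round up → n = 109 per group.

n = 109 per group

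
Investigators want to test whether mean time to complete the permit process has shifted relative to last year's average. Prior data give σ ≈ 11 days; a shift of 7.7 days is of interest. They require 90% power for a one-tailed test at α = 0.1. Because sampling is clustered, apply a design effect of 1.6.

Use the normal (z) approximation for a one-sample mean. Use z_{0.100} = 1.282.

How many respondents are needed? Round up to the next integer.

n = (z_α + z_β)² · σ² / δ²
  = (1.282 + 1.282)² · 11² / 7.7²
  = 6.5741 · 121 / 59.29
  = 13.42
Design effect: 1.6 × 13.42 = 21.47.
Round up → n = 22.

n = 22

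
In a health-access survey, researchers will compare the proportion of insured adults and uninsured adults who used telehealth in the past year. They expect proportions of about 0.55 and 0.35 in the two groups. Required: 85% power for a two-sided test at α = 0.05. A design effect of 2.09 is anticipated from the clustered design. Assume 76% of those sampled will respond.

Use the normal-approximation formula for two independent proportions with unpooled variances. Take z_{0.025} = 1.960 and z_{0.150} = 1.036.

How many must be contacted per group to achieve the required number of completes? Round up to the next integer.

n = (z_{α/2} + z_β)² · [p₁(1−p₁) + p₂(1−p₂)] / (p₁ − p₂)²
  = (1.960 + 1.036)² · (0.55·0.45 + 0.35·0.65) / (0.20)²
  = (2.996)² · (0.2475 + 0.2275) / 0.0400
  = 8.9760 · 0.4750 / 0.0400
  = 106.59
Design effect: 2.09 × 106.59 = 222.77.
Adjust for 76% response: 222.77 / 0.76 = 293.12.
Round up → n = 294 per group.

n = 294 per group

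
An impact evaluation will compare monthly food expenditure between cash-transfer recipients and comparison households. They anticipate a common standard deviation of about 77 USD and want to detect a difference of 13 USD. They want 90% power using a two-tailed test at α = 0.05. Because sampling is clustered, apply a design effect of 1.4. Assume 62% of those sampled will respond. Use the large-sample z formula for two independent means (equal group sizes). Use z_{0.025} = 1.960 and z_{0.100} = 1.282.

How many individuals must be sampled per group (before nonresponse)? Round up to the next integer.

n = (z_{α/2} + z_β)² · (σ₁² + σ₂²) / δ²
  = (1.960 + 1.282)² · (2·77² = 11858) / 13²
  = 10.5106 · 11858 / 169
  = 737.48
Design effect: 1.4 × 737.48 = 1032.47.
Adjust for 62% response: 1032.47 / 0.62 = 1665.28.
Round up → n = 1666 per group.

n = 1666 per group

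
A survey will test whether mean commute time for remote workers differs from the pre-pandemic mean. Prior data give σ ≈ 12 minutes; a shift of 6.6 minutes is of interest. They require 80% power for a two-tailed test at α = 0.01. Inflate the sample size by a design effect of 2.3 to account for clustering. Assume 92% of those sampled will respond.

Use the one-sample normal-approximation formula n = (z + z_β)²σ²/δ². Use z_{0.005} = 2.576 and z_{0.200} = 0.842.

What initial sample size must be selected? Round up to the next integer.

n = 97

n = (z_{α/2} + z_β)² · σ² / δ²
  = (2.576 + 0.842)² · 12² / 6.6²
  = 11.6827 · 144 / 43.56
  = 38.62
Design effect: 2.3 × 38.62 = 88.83.
Adjust for 92% response: 88.83 / 0.92 = 96.55.
Round up → n = 97.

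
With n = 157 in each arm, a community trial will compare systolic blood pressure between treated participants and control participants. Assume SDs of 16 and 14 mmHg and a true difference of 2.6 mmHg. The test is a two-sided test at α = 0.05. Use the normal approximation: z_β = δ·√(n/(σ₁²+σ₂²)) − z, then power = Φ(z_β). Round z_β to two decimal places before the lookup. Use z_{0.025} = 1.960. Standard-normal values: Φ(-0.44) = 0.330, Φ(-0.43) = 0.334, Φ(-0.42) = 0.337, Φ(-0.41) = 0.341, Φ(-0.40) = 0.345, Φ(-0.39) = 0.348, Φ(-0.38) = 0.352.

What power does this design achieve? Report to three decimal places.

z_β = δ·√(n/(σ₁²+σ₂²)) − z_{α/2}
    = 2.6 · √(157/452) − 1.960
    = 2.6 · 0.58936 − 1.960
    = 1.5323 − 1.960 = -0.4277 → -0.43
Power = Φ(-0.43) = 0.334.

Power ≈ 0.334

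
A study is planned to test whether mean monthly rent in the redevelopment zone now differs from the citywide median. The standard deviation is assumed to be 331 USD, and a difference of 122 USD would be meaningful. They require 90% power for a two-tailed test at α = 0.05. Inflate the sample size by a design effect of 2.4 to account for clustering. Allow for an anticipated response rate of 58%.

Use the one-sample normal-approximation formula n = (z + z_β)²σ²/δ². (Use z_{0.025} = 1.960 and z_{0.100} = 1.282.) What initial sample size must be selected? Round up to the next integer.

n = 321

n = (z_{α/2} + z_β)² · σ² / δ²
  = (1.960 + 1.282)² · 331² / 122²
  = 10.5106 · 109561 / 14884
  = 77.37
Design effect: 2.4 × 77.37 = 185.68.
Adjust for 58% response: 185.68 / 0.58 = 320.14.
Round up → n = 321.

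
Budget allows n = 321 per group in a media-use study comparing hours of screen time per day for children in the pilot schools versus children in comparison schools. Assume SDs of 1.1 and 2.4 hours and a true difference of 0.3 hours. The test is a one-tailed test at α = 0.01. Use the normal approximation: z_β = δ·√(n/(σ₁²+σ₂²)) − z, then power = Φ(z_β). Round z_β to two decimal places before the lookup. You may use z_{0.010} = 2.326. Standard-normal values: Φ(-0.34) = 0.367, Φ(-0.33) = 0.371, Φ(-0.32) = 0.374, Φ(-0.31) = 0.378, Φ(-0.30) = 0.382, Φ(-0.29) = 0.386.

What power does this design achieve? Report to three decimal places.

z_β = δ·√(n/(σ₁²+σ₂²)) − z_α
    = 0.3 · √(321/6.97) − 2.326
    = 0.3 · 6.78635 − 2.326
    = 2.0359 − 2.326 = -0.2901 → -0.29
Power = Φ(-0.29) = 0.386.

Power ≈ 0.386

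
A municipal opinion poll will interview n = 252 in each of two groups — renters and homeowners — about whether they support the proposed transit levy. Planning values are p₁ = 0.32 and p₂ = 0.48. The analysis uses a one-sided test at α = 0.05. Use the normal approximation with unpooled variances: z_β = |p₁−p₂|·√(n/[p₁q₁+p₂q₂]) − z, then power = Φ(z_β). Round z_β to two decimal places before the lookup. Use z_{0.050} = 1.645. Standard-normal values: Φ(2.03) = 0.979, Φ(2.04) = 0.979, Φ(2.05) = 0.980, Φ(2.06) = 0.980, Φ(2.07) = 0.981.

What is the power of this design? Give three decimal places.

z_β = |p₁−p₂|·√(n/[p₁q₁+p₂q₂]) − z_α
    = 0.16 · √(252/0.4672) − 1.645
    = 0.16 · 23.2246 − 1.645
    = 3.7159 − 1.645 = 2.0709 → 2.07
Power = Φ(2.07) = 0.981.

Power ≈ 0.981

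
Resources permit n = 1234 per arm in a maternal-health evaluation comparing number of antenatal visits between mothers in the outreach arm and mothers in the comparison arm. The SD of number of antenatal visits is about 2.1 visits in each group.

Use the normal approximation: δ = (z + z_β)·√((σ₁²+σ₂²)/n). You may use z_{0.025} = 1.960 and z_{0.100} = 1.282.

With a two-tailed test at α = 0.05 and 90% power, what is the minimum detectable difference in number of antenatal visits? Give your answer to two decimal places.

δ = (z_{α/2} + z_β) · √((σ₁²+σ₂²)/n)
  = (1.960 + 1.282) · √(8.82/1234)
  = 3.242 · √0.00715
  = 3.242 · 0.0845
  = 0.2741

Minimum detectable difference ≈ 0.27 visits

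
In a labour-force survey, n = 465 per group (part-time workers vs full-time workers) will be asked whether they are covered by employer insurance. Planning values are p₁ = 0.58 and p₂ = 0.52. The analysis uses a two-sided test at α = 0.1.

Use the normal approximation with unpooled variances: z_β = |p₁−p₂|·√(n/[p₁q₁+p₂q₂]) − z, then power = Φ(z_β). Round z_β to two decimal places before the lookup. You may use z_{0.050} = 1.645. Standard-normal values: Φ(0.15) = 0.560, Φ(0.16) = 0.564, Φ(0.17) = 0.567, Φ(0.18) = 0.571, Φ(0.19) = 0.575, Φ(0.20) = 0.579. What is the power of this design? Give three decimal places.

Power ≈ 0.579

z_β = |p₁−p₂|·√(n/[p₁q₁+p₂q₂]) − z_{α/2}
    = 0.06 · √(465/0.4932) − 1.645
    = 0.06 · 30.7054 − 1.645
    = 1.8423 − 1.645 = 0.1973 → 0.20
Power = Φ(0.20) = 0.579.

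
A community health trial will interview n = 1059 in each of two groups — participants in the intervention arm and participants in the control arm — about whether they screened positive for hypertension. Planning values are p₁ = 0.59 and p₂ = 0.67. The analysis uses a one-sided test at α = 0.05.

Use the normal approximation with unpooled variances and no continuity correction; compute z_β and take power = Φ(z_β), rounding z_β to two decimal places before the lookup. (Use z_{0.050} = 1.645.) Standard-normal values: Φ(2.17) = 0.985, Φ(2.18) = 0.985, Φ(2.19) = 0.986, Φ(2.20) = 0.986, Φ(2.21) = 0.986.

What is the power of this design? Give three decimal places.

Power ≈ 0.985

z_β = |p₁−p₂|·√(n/[p₁q₁+p₂q₂]) − z_α
    = 0.08 · √(1059/0.4630) − 1.645
    = 0.08 · 47.8253 − 1.645
    = 3.8260 − 1.645 = 2.1810 → 2.18
Power = Φ(2.18) = 0.985.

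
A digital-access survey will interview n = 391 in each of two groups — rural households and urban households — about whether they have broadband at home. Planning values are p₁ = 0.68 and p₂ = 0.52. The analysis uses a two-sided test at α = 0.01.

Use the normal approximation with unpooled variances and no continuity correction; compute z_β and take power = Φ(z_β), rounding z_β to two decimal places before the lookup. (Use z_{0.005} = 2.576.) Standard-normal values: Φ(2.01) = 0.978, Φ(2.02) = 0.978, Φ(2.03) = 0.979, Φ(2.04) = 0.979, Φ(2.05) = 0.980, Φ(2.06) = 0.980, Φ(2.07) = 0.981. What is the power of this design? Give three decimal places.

z_β = |p₁−p₂|·√(n/[p₁q₁+p₂q₂]) − z_{α/2}
    = 0.16 · √(391/0.4672) − 2.576
    = 0.16 · 28.9292 − 2.576
    = 4.6287 − 2.576 = 2.0527 → 2.05
Power = Φ(2.05) = 0.980.

Power ≈ 0.980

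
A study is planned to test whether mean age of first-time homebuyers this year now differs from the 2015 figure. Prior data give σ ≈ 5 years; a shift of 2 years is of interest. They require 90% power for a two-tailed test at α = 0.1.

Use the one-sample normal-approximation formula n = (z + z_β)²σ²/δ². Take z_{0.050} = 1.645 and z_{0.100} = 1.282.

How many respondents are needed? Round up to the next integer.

n = 54

n = (z_{α/2} + z_β)² · σ² / δ²
  = (1.645 + 1.282)² · 5² / 2²
  = 8.5673 · 25 / 4
  = 53.55
Round up → n = 54.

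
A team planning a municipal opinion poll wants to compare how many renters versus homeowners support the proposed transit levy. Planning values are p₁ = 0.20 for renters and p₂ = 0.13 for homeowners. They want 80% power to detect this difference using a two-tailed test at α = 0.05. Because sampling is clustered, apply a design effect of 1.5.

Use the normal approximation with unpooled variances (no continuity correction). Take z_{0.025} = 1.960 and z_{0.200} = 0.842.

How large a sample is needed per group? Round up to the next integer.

n = (z_{α/2} + z_β)² · [p₁(1−p₁) + p₂(1−p₂)] / (p₁ − p₂)²
  = (1.960 + 0.842)² · (0.20·0.80 + 0.13·0.87) / (0.07)²
  = (2.802)² · (0.1600 + 0.1131) / 0.0049
  = 7.8512 · 0.2731 / 0.0049
  = 437.58
Design effect: 1.5 × 437.58 = 656.38.
Round up → n = 657 per group.

n = 657 per group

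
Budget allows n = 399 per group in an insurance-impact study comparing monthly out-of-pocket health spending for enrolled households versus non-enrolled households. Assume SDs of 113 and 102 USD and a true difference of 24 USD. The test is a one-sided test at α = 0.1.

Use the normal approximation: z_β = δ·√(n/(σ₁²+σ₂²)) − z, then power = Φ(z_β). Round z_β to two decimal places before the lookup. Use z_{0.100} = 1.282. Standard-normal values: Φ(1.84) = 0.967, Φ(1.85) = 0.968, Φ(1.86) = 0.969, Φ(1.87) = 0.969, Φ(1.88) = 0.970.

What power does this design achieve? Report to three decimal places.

z_β = δ·√(n/(σ₁²+σ₂²)) − z_α
    = 24 · √(399/23173) − 1.282
    = 24 · 0.13122 − 1.282
    = 3.1492 − 1.282 = 1.8672 → 1.87
Power = Φ(1.87) = 0.969.

Power ≈ 0.969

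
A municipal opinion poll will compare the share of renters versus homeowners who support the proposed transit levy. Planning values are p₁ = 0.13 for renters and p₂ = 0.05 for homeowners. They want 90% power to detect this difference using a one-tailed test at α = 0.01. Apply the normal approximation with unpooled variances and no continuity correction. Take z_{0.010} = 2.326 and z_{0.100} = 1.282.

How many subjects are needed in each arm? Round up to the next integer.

n = 327 per group

n = (z_α + z_β)² · [p₁(1−p₁) + p₂(1−p₂)] / (p₁ − p₂)²
  = (2.326 + 1.282)² · (0.13·0.87 + 0.05·0.95) / (0.08)²
  = (3.608)² · (0.1131 + 0.0475) / 0.0064
  = 13.0177 · 0.1606 / 0.0064
  = 326.66
Round up → n = 327 per group.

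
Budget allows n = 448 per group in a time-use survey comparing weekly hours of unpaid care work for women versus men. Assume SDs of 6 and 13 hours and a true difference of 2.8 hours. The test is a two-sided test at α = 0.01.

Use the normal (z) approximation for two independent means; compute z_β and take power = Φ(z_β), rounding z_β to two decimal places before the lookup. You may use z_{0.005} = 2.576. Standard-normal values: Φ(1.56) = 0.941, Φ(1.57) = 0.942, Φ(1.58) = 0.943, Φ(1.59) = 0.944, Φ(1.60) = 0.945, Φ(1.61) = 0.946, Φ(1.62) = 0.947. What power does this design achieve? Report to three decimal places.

Power ≈ 0.941

z_β = δ·√(n/(σ₁²+σ₂²)) − z_{α/2}
    = 2.8 · √(448/205) − 2.576
    = 2.8 · 1.47830 − 2.576
    = 4.1392 − 2.576 = 1.5632 → 1.56
Power = Φ(1.56) = 0.941.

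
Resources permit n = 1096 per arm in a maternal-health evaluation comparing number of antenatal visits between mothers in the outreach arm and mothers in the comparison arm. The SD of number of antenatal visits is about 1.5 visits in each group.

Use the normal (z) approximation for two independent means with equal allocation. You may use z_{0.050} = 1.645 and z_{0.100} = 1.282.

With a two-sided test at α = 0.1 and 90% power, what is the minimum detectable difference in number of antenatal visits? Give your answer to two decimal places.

Minimum detectable difference ≈ 0.19 visits

δ = (z_{α/2} + z_β) · √((σ₁²+σ₂²)/n)
  = (1.645 + 1.282) · √(4.5/1096)
  = 2.927 · √0.00411
  = 2.927 · 0.0641
  = 0.1876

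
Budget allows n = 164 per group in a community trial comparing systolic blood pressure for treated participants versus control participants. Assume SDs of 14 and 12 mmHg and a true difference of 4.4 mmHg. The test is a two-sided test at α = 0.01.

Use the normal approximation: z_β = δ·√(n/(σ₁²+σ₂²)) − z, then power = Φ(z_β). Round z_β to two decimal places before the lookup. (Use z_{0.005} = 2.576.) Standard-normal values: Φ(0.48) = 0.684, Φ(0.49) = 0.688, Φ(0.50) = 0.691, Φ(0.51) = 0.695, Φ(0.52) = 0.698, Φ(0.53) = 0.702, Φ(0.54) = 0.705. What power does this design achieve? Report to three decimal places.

z_β = δ·√(n/(σ₁²+σ₂²)) − z_{α/2}
    = 4.4 · √(164/340) − 2.576
    = 4.4 · 0.69452 − 2.576
    = 3.0559 − 2.576 = 0.4799 → 0.48
Power = Φ(0.48) = 0.684.

Power ≈ 0.684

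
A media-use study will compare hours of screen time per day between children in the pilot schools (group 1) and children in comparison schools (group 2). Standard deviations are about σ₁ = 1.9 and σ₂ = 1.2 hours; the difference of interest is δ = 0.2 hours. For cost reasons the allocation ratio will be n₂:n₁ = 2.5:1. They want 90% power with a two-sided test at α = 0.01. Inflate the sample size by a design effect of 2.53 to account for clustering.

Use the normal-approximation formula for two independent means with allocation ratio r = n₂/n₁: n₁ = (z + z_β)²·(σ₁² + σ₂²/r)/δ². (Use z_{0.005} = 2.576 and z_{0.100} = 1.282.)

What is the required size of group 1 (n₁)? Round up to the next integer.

n₁ = 3941

n₁ = (z_{α/2} + z_β)² · (σ₁² + σ₂²/r) / δ²
   = (2.576 + 1.282)² · (1.9² + 1.2²/2.5) / 0.2²
   = 14.8842 · (3.61 + 0.576) / 0.04
   = 14.8842 · 4.186 / 0.04
   = 1557.63
Design effect: 2.53 × 1557.63 = 3940.80.
Round up → n₁ = 3941; n₂ = r·n₁ = 2.5 × 3941 = 9853.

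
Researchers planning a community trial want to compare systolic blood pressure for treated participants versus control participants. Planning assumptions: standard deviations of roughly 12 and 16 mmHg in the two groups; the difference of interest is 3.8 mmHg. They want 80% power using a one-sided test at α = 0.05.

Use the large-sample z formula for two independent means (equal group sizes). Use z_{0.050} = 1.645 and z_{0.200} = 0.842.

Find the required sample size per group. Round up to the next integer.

n = 172 per group

n = (z_α + z_β)² · (σ₁² + σ₂²) / δ²
  = (1.645 + 0.842)² · (12² + 16² = 400) / 3.8²
  = 6.1852 · 400 / 14.44
  = 171.33
Round up → n = 172 per group.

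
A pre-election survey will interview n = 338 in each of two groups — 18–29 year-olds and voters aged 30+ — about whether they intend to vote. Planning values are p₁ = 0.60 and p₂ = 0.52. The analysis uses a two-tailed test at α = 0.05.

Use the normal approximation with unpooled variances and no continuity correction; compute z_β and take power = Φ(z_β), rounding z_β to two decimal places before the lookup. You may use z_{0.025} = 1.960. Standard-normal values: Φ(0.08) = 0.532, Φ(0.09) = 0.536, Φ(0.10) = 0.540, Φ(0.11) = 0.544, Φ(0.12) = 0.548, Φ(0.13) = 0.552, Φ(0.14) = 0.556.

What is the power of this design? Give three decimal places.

z_β = |p₁−p₂|·√(n/[p₁q₁+p₂q₂]) − z_{α/2}
    = 0.08 · √(338/0.4896) − 1.960
    = 0.08 · 26.2747 − 1.960
    = 2.1020 − 1.960 = 0.1420 → 0.14
Power = Φ(0.14) = 0.556.

Power ≈ 0.556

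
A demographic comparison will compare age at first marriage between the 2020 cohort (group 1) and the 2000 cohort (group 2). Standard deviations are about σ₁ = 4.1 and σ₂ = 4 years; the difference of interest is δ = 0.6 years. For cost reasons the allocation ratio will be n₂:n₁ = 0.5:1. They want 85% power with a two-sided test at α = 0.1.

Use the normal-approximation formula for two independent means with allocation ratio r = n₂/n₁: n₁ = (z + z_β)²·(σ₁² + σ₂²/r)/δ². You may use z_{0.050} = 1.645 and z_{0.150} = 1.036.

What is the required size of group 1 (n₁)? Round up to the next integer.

n₁ = (z_{α/2} + z_β)² · (σ₁² + σ₂²/r) / δ²
   = (1.645 + 1.036)² · (4.1² + 4²/0.5) / 0.6²
   = 7.1878 · (16.81 + 32) / 0.36
   = 7.1878 · 48.81 / 0.36
   = 974.54
Round up → n₁ = 975; n₂ = r·n₁ = 0.5 × 975 = 488.

n₁ = 975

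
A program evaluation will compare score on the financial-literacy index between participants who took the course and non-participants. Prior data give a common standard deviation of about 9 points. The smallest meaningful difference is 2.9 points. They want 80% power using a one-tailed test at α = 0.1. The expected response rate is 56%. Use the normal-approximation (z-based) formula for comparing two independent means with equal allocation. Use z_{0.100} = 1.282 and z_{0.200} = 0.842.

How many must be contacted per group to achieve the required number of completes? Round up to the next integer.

n = 156 per group

n = (z_α + z_β)² · (σ₁² + σ₂²) / δ²
  = (1.282 + 0.842)² · (2·9² = 162) / 2.9²
  = 4.5114 · 162 / 8.41
  = 86.90
Adjust for 56% response: 86.90 / 0.56 = 155.18.
Round up → n = 156 per group.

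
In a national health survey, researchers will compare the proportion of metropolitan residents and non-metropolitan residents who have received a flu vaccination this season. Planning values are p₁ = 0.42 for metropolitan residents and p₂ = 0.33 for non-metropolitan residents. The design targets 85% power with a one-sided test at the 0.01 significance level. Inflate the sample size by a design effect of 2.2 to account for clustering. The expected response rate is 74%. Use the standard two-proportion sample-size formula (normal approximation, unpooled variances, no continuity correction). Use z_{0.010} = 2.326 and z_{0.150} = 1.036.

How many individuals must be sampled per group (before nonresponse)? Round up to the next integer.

n = (z_α + z_β)² · [p₁(1−p₁) + p₂(1−p₂)] / (p₁ − p₂)²
  = (2.326 + 1.036)² · (0.42·0.58 + 0.33·0.67) / (0.09)²
  = (3.362)² · (0.2436 + 0.2211) / 0.0081
  = 11.3030 · 0.4647 / 0.0081
  = 648.46
Design effect: 2.2 × 648.46 = 1426.61.
Adjust for 74% response: 1426.61 / 0.74 = 1927.85.
Round up → n = 1928 per group.

n = 1928 per group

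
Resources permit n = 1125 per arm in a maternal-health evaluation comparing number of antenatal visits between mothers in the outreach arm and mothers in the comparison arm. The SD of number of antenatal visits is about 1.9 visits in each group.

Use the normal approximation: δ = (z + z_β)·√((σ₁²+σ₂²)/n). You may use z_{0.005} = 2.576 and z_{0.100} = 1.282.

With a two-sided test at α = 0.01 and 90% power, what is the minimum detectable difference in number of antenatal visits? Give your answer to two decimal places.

δ = (z_{α/2} + z_β) · √((σ₁²+σ₂²)/n)
  = (2.576 + 1.282) · √(7.22/1125)
  = 3.858 · √0.00642
  = 3.858 · 0.0801
  = 0.3091

Minimum detectable difference ≈ 0.31 visits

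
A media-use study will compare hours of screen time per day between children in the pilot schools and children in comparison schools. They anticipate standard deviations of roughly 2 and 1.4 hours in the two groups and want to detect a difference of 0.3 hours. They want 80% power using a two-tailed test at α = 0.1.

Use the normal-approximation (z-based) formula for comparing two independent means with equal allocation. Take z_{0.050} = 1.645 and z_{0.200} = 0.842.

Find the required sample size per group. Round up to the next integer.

n = 410 per group

n = (z_{α/2} + z_β)² · (σ₁² + σ₂²) / δ²
  = (1.645 + 0.842)² · (2² + 1.4² = 5.96) / 0.3²
  = 6.1852 · 5.96 / 0.09
  = 409.60
Round up → n = 410 per group.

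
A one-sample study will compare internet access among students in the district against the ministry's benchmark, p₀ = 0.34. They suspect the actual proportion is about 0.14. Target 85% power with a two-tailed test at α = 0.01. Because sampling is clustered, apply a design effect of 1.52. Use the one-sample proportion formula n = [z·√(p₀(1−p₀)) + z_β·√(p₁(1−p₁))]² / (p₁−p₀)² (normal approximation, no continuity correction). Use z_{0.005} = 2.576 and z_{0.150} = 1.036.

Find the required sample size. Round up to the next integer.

n = 95

n = [z_{α/2}·√(p₀q₀) + z_β·√(p₁q₁)]² / (p₁ − p₀)²
  = [2.576·√(0.34·0.66) + 1.036·√(0.14·0.86)]² / (-0.20)²
  = [2.576·0.4737 + 1.036·0.3470]² / 0.0400
  = [1.5798]² / 0.0400
  = 62.39
Design effect: 1.52 × 62.39 = 94.83.
Round up → n = 95.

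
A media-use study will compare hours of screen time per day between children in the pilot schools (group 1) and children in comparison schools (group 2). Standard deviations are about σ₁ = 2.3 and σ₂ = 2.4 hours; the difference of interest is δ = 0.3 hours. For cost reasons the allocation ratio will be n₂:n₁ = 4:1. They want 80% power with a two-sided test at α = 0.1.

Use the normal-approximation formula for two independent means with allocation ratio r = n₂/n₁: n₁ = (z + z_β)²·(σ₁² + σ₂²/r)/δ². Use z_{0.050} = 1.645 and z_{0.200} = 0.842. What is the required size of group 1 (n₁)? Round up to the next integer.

n₁ = (z_{α/2} + z_β)² · (σ₁² + σ₂²/r) / δ²
   = (1.645 + 0.842)² · (2.3² + 2.4²/4) / 0.3²
   = 6.1852 · (5.29 + 1.44) / 0.09
   = 6.1852 · 6.73 / 0.09
   = 462.51
Round up → n₁ = 463; n₂ = r·n₁ = 4 × 463 = 1852.

n₁ = 463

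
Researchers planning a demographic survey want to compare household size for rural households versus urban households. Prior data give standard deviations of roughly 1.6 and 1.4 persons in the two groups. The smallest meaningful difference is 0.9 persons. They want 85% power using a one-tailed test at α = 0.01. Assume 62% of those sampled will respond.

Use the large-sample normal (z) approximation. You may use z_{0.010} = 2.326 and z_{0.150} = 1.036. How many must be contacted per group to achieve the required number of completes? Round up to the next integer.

n = 102 per group

n = (z_α + z_β)² · (σ₁² + σ₂²) / δ²
  = (2.326 + 1.036)² · (1.6² + 1.4² = 4.52) / 0.9²
  = 11.3030 · 4.52 / 0.81
  = 63.07
Adjust for 62% response: 63.07 / 0.62 = 101.73.
Round up → n = 102 per group.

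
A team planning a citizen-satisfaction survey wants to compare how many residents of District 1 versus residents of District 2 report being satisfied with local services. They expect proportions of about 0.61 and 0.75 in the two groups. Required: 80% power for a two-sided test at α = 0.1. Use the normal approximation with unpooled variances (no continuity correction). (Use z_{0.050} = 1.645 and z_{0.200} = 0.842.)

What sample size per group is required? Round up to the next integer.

n = 135 per group

n = (z_{α/2} + z_β)² · [p₁(1−p₁) + p₂(1−p₂)] / (p₁ − p₂)²
  = (1.645 + 0.842)² · (0.61·0.39 + 0.75·0.25) / (-0.14)²
  = (2.487)² · (0.2379 + 0.1875) / 0.0196
  = 6.1852 · 0.4254 / 0.0196
  = 134.24
Round up → n = 135 per group.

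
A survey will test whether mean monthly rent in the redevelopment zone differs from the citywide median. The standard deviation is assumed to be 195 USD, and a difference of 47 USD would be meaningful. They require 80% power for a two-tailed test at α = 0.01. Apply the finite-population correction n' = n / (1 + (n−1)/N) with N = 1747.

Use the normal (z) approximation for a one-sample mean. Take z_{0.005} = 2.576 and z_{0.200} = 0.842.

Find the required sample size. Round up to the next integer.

n = 181

n = (z_{α/2} + z_β)² · σ² / δ²
  = (2.576 + 0.842)² · 195² / 47²
  = 11.6827 · 38025 / 2209
  = 201.10
Finite-population correction (N = 1747): 201.10 / (1 + (201.10 − 1)/1747) = 180.44.
Round up → n = 181.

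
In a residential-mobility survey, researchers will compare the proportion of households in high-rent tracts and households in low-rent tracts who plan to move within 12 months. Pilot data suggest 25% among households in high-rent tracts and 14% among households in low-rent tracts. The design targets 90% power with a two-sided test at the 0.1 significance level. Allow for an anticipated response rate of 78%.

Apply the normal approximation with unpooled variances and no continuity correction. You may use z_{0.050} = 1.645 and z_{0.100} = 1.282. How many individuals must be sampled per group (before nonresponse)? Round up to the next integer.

n = (z_{α/2} + z_β)² · [p₁(1−p₁) + p₂(1−p₂)] / (p₁ − p₂)²
  = (1.645 + 1.282)² · (0.25·0.75 + 0.14·0.86) / (0.11)²
  = (2.927)² · (0.1875 + 0.1204) / 0.0121
  = 8.5673 · 0.3079 / 0.0121
  = 218.01
Adjust for 78% response: 218.01 / 0.78 = 279.50.
Round up → n = 280 per group.

n = 280 per group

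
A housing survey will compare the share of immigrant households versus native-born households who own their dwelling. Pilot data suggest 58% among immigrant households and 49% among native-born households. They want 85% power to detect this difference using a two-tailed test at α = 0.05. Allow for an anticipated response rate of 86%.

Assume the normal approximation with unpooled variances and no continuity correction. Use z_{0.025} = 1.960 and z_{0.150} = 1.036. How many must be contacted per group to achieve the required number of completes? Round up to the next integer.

n = 636 per group

n = (z_{α/2} + z_β)² · [p₁(1−p₁) + p₂(1−p₂)] / (p₁ − p₂)²
  = (1.960 + 1.036)² · (0.58·0.42 + 0.49·0.51) / (0.09)²
  = (2.996)² · (0.2436 + 0.2499) / 0.0081
  = 8.9760 · 0.4935 / 0.0081
  = 546.87
Adjust for 86% response: 546.87 / 0.86 = 635.90.
Round up → n = 636 per group.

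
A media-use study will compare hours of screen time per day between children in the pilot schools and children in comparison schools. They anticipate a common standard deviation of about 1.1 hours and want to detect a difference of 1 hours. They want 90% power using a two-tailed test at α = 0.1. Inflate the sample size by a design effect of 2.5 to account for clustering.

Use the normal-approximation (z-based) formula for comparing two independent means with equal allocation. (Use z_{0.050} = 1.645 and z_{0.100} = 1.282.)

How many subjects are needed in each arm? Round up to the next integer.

n = 52 per group

n = (z_{α/2} + z_β)² · (σ₁² + σ₂²) / δ²
  = (1.645 + 1.282)² · (2·1.1² = 2.42) / 1²
  = 8.5673 · 2.42 / 1
  = 20.73
Design effect: 2.5 × 20.73 = 51.83.
Round up → n = 52 per group.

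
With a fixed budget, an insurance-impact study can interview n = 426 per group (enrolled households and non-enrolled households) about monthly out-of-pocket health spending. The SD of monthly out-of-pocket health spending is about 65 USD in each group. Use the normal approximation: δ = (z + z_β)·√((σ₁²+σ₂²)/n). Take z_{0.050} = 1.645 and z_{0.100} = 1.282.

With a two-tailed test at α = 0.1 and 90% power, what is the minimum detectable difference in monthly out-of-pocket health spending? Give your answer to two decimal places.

Minimum detectable difference ≈ 13.04 USD

δ = (z_{α/2} + z_β) · √((σ₁²+σ₂²)/n)
  = (1.645 + 1.282) · √(8450/426)
  = 2.927 · √19.8357
  = 2.927 · 4.4537
  = 13.0361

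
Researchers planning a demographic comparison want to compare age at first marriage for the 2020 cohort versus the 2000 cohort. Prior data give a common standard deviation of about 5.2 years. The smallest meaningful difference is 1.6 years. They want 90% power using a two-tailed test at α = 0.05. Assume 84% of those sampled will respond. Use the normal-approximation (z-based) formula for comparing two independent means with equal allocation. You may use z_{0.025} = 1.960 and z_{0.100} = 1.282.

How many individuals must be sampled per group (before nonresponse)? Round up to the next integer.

n = 265 per group

n = (z_{α/2} + z_β)² · (σ₁² + σ₂²) / δ²
  = (1.960 + 1.282)² · (2·5.2² = 54.08) / 1.6²
  = 10.5106 · 54.08 / 2.56
  = 222.04
Adjust for 84% response: 222.04 / 0.84 = 264.33.
Round up → n = 265 per group.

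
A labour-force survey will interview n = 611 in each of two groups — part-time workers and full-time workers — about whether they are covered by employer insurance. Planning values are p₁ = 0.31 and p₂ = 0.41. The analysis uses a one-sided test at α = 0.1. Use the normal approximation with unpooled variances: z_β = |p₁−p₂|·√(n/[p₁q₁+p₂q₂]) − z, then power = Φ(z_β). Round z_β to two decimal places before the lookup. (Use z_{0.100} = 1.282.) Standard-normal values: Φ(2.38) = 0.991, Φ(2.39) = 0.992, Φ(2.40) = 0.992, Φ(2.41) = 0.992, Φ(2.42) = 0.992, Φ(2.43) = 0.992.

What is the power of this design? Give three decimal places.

z_β = |p₁−p₂|·√(n/[p₁q₁+p₂q₂]) − z_α
    = 0.10 · √(611/0.4558) − 1.282
    = 0.10 · 36.6128 − 1.282
    = 3.6613 − 1.282 = 2.3793 → 2.38
Power = Φ(2.38) = 0.991.

Power ≈ 0.991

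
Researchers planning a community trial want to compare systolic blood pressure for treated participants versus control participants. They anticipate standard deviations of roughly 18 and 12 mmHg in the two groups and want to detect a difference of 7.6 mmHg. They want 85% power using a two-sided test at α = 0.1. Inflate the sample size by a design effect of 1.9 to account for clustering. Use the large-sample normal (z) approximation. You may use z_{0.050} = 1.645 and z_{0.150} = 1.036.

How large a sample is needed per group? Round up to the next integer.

n = 111 per group

n = (z_{α/2} + z_β)² · (σ₁² + σ₂²) / δ²
  = (1.645 + 1.036)² · (18² + 12² = 468) / 7.6²
  = 7.1878 · 468 / 57.76
  = 58.24
Design effect: 1.9 × 58.24 = 110.65.
Round up → n = 111 per group.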